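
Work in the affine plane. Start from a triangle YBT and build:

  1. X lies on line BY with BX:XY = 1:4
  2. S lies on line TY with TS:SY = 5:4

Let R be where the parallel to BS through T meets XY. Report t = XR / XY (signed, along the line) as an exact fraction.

Set Y = (0, 0), B = (1, 0), T = (0, 1); any affine frame gives the same invariant.
1. X lies on line BY with BX:XY = 1:4 ⇒ X = (4/5, 0)
2. S lies on line TY with TS:SY = 5:4 ⇒ S = (0, 4/9)
through T parallel to BS: direction (-1, 4/9); meets XY at R = (9/4, 0)
R = X + t·(Y−X) with t = -29/16

t = -29/16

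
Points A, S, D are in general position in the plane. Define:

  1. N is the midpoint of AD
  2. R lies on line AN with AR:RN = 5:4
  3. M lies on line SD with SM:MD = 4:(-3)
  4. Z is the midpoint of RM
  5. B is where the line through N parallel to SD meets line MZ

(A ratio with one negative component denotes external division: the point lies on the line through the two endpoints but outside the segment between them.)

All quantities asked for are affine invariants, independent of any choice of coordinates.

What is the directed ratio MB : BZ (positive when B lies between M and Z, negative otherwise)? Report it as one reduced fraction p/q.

MB:BZ = -18/5

Work in coordinates with A = (0, 0), S = (1, 0), D = (0, 1).
1. N is the midpoint of AD ⇒ N = (0, 1/2)
2. R lies on line AN with AR:RN = 5:4 ⇒ R = (0, 5/18)
3. M lies on line SD with SM:MD = 4:(-3) ⇒ M = (-3, 4)
4. Z is the midpoint of RM ⇒ Z = (-3/2, 77/36)
5. B is where the line through N parallel to SD meets line MZ ⇒ B = (-12/13, 37/26)
B = M + t·(Z−M) with t = 18/13, so MB:BZ = t:(1−t) = 18/13:-5/13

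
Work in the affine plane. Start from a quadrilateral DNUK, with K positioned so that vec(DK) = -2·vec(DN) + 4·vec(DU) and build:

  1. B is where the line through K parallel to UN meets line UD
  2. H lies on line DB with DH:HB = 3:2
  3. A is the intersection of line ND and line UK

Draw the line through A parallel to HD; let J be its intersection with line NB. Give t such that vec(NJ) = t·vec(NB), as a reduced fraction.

Set D = (0, 0), N = (1, 0), U = (0, 1), K = (-2, 4); any affine frame gives the same invariant.
1. B is where the line through K parallel to UN meets line UD ⇒ B = (0, 2)
2. H lies on line DB with DH:HB = 3:2 ⇒ H = (0, 6/5)
3. A is the intersection of line ND and line UK ⇒ A = (2/3, 0)
through A parallel to HD: direction (0, -6/5); meets NB at J = (2/3, 2/3)
J = N + t·(B−N) with t = 1/3

t = 1/3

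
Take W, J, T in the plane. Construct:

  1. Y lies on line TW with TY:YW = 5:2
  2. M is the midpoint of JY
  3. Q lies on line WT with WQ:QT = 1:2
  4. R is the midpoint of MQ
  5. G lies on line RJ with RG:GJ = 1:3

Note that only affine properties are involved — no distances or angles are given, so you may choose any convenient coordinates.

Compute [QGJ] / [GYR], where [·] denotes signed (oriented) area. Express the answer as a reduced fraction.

[QGJ]:[GYR] = -3/2

Assign W = (0, 0), J = (1, 0), T = (0, 1) — the answer is frame-independent, so this choice is without loss of generality.
1. Y lies on line TW with TY:YW = 5:2 ⇒ Y = (0, 2/7)
2. M is the midpoint of JY ⇒ M = (1/2, 1/7)
3. Q lies on line WT with WQ:QT = 1:2 ⇒ Q = (0, 1/3)
4. R is the midpoint of MQ ⇒ R = (1/4, 5/21)
5. G lies on line RJ with RG:GJ = 1:3 ⇒ G = (7/16, 5/28)
2·[QGJ] = 1/112, 2·[GYR] = -1/168
[QGJ]:[GYR] = 1/112:-1/168 = -3/2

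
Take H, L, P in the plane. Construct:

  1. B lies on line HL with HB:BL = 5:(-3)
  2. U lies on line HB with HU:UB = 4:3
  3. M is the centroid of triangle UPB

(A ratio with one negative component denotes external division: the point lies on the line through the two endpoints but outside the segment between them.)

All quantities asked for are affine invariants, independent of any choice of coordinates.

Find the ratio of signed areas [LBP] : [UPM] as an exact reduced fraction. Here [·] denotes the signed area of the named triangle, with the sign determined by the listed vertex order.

Work in coordinates with H = (0, 0), L = (1, 0), P = (0, 1).
1. B lies on line HL with HB:BL = 5:(-3) ⇒ B = (5/2, 0)
2. U lies on line HB with HU:UB = 4:3 ⇒ U = (10/7, 0)
3. M is the centroid of triangle UPB ⇒ M = (55/42, 1/3)
2·[LBP] = 3/2, 2·[UPM] = -5/14
[LBP]:[UPM] = 3/2:-5/14 = -21/5

[LBP]:[UPM] = -21/5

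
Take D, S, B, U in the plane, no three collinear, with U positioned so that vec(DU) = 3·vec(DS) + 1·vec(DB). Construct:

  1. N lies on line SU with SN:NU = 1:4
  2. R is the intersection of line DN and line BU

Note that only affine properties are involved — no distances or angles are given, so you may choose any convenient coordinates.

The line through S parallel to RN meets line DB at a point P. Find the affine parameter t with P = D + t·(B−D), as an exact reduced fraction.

t = -1/7

Set D = (0, 0), S = (1, 0), B = (0, 1), U = (3, 1); any affine frame gives the same invariant.
1. N lies on line SU with SN:NU = 1:4 ⇒ N = (7/5, 1/5)
2. R is the intersection of line DN and line BU ⇒ R = (7, 1)
through S parallel to RN: direction (-28/5, -4/5); meets DB at P = (0, -1/7)
P = D + t·(B−D) with t = -1/7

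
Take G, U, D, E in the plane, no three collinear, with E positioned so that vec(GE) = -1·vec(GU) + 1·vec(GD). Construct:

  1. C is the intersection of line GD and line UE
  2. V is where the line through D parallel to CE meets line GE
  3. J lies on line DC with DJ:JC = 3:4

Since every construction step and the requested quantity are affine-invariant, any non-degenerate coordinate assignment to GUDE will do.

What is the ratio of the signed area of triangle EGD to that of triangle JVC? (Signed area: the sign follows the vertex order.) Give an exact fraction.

[EGD]:[JVC] = 7/4

Work in coordinates with G = (0, 0), U = (1, 0), D = (0, 1), E = (-1, 1).
1. C is the intersection of line GD and line UE ⇒ C = (0, 1/2)
2. V is where the line through D parallel to CE meets line GE ⇒ V = (-2, 2)
3. J lies on line DC with DJ:JC = 3:4 ⇒ J = (0, 11/14)
2·[EGD] = 1, 2·[JVC] = 4/7
[EGD]:[JVC] = 1:4/7 = 7/4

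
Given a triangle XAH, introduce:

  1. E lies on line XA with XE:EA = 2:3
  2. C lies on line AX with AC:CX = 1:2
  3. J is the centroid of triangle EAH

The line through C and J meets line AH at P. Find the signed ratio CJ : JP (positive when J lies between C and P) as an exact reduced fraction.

CJ:JP = 2/3

Assign X = (0, 0), A = (1, 0), H = (0, 1) — the answer is frame-independent, so this choice is without loss of generality.
1. E lies on line XA with XE:EA = 2:3 ⇒ E = (2/5, 0)
2. C lies on line AX with AC:CX = 1:2 ⇒ C = (2/3, 0)
3. J is the centroid of triangle EAH ⇒ J = (7/15, 1/3)
line CJ meets AH at P = (1/6, 5/6)
J = C + t·(P−C) with t = 2/5, so CJ:JP = 2/5:3/5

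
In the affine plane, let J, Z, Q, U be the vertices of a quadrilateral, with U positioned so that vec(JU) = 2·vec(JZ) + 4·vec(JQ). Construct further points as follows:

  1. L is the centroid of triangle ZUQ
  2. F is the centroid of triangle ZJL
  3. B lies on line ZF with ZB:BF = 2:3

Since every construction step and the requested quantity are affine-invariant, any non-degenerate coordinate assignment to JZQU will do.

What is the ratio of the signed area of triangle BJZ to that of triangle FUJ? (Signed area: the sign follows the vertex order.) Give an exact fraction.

[BJZ]:[FUJ] = 1/7

Assign J = (0, 0), Z = (1, 0), Q = (0, 1), U = (2, 4) — the answer is frame-independent, so this choice is without loss of generality.
1. L is the centroid of triangle ZUQ ⇒ L = (1, 5/3)
2. F is the centroid of triangle ZJL ⇒ F = (2/3, 5/9)
3. B lies on line ZF with ZB:BF = 2:3 ⇒ B = (13/15, 2/9)
2·[BJZ] = 2/9, 2·[FUJ] = 14/9
[BJZ]:[FUJ] = 2/9:14/9 = 1/7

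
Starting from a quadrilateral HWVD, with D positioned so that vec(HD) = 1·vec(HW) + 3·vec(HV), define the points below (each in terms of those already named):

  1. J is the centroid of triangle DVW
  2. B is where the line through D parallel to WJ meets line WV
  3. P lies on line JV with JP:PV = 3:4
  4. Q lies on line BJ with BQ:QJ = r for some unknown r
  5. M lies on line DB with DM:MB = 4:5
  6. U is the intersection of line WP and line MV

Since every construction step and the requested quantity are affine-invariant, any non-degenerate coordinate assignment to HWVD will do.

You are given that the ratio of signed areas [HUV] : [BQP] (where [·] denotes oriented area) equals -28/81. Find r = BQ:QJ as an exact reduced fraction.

r = -3/5

Assign H = (0, 0), W = (1, 0), V = (0, 1), D = (1, 3) — the answer is frame-independent, so this choice is without loss of generality.
1. J is the centroid of triangle DVW ⇒ J = (2/3, 4/3)
2. B is where the line through D parallel to WJ meets line WV ⇒ B = (2, -1)
3. P lies on line JV with JP:PV = 3:4 ⇒ P = (8/21, 25/21)
4. With BQ:QJ = r, write λ = r/(r+1) so Q = B + λ·(J−B); Q is affine-linear in λ
5. M lies on line DB with DM:MB = 4:5 ⇒ M = (13/9, 11/9)
6. U is the intersection of line WP and line MV ⇒ U = (4/9, 125/117)
Every point depending on Q is an affine combination of Q and λ-independent points, so each such coordinate is linear in λ; the λ² term in each signed area is a multiple of (J−B)×(J−B) = 0, so 2·[HUV] and 2·[BQP] are each linear in λ. Evaluating at λ=0 and λ=1:
  2·[HUV] = 4/9,   2·[BQP] = 6/7·λ
So [HUV]:[BQP] = (4/9) / (6/7·λ). Setting this equal to -28/81:
  4/9 = -28/81·(6/7·λ)  ⇒  λ = -3/2
Then r = λ/(1−λ) = (-3/2)/(5/2) = -3/5. Check: with r = -3/5, Q = (4, -9/2) and [HUV]:[BQP] = -28/81 as required.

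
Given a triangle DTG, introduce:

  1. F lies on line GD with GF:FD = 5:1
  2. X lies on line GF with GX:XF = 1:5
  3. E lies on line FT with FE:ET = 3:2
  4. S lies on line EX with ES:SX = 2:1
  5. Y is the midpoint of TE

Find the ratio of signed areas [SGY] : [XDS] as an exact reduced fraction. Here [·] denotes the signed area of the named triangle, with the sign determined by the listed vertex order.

[SGY]:[XDS] = -70/93

Set D = (0, 0), T = (1, 0), G = (0, 1); any affine frame gives the same invariant.
1. F lies on line GD with GF:FD = 5:1 ⇒ F = (0, 1/6)
2. X lies on line GF with GX:XF = 1:5 ⇒ X = (0, 31/36)
3. E lies on line FT with FE:ET = 3:2 ⇒ E = (3/5, 1/15)
4. S lies on line EX with ES:SX = 2:1 ⇒ S = (1/5, 161/270)
5. Y is the midpoint of TE ⇒ Y = (4/5, 1/30)
2·[SGY] = -7/54, 2·[XDS] = 31/180
[SGY]:[XDS] = -7/54:31/180 = -70/93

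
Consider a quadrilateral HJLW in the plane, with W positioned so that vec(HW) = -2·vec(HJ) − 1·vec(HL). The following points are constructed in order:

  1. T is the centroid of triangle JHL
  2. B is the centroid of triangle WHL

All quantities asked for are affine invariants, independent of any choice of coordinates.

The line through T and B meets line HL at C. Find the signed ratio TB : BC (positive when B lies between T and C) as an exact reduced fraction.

TB:BC = -3/2

Choose coordinates H = (0, 0), J = (1, 0), L = (0, 1), W = (-2, -1).
1. T is the centroid of triangle JHL ⇒ T = (1/3, 1/3)
2. B is the centroid of triangle WHL ⇒ B = (-2/3, 0)
line TB meets HL at C = (0, 2/9)
B = T + t·(C−T) with t = 3, so TB:BC = 3:-2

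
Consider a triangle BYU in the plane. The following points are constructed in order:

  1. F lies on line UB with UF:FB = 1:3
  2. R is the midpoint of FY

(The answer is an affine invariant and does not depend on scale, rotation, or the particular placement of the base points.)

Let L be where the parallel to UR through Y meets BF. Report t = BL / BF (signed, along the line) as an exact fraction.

t = 5/3

Assign B = (0, 0), Y = (1, 0), U = (0, 1) — the answer is frame-independent, so this choice is without loss of generality.
1. F lies on line UB with UF:FB = 1:3 ⇒ F = (0, 3/4)
2. R is the midpoint of FY ⇒ R = (1/2, 3/8)
through Y parallel to UR: direction (1/2, -5/8); meets BF at L = (0, 5/4)
L = B + t·(F−B) with t = 5/3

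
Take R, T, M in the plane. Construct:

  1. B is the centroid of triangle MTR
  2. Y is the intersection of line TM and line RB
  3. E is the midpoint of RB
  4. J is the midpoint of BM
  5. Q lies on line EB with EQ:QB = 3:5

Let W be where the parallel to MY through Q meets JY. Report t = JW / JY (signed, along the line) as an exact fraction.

t = -9/4

Work in coordinates with R = (0, 0), T = (1, 0), M = (0, 1).
1. B is the centroid of triangle MTR ⇒ B = (1/3, 1/3)
2. Y is the intersection of line TM and line RB ⇒ Y = (1/2, 1/2)
3. E is the midpoint of RB ⇒ E = (1/6, 1/6)
4. J is the midpoint of BM ⇒ J = (1/6, 2/3)
5. Q lies on line EB with EQ:QB = 3:5 ⇒ Q = (11/48, 11/48)
through Q parallel to MY: direction (1/2, -1/2); meets JY at W = (-7/12, 25/24)
W = J + t·(Y−J) with t = -9/4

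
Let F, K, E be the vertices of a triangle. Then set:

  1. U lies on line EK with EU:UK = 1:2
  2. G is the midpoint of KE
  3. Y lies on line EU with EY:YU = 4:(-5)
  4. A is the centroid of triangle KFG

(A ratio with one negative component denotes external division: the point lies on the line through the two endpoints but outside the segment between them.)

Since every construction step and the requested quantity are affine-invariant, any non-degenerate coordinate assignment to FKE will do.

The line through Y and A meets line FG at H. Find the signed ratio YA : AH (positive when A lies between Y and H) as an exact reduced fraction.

YA:AH = -12

Work in coordinates with F = (0, 0), K = (1, 0), E = (0, 1).
1. U lies on line EK with EU:UK = 1:2 ⇒ U = (1/3, 2/3)
2. G is the midpoint of KE ⇒ G = (1/2, 1/2)
3. Y lies on line EU with EY:YU = 4:(-5) ⇒ Y = (-4/3, 7/3)
4. A is the centroid of triangle KFG ⇒ A = (1/2, 1/6)
line YA meets FG at H = (25/72, 25/72)
A = Y + t·(H−Y) with t = 12/11, so YA:AH = 12/11:-1/11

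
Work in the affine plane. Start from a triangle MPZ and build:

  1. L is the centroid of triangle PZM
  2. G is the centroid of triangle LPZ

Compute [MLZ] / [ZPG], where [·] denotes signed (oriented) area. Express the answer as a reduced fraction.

[MLZ]:[ZPG] = -3

Work in coordinates with M = (0, 0), P = (1, 0), Z = (0, 1).
1. L is the centroid of triangle PZM ⇒ L = (1/3, 1/3)
2. G is the centroid of triangle LPZ ⇒ G = (4/9, 4/9)
2·[MLZ] = 1/3, 2·[ZPG] = -1/9
[MLZ]:[ZPG] = 1/3:-1/9 = -3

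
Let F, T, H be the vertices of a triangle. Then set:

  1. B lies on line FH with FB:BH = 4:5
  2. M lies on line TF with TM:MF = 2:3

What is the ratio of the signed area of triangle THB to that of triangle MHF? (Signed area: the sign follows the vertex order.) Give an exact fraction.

[THB]:[MHF] = 25/27

Assign F = (0, 0), T = (1, 0), H = (0, 1) — the answer is frame-independent, so this choice is without loss of generality.
1. B lies on line FH with FB:BH = 4:5 ⇒ B = (0, 4/9)
2. M lies on line TF with TM:MF = 2:3 ⇒ M = (3/5, 0)
2·[THB] = 5/9, 2·[MHF] = 3/5
[THB]:[MHF] = 5/9:3/5 = 25/27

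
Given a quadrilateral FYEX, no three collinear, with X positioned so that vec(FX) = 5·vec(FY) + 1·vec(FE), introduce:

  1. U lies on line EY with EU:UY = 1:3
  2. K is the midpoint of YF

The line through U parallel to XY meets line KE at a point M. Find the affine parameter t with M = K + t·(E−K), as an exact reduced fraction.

Set F = (0, 0), Y = (1, 0), E = (0, 1), X = (5, 1); any affine frame gives the same invariant.
1. U lies on line EY with EU:UY = 1:3 ⇒ U = (1/4, 3/4)
2. K is the midpoint of YF ⇒ K = (1/2, 0)
through U parallel to XY: direction (-4, -1); meets KE at M = (5/36, 13/18)
M = K + t·(E−K) with t = 13/18

t = 13/18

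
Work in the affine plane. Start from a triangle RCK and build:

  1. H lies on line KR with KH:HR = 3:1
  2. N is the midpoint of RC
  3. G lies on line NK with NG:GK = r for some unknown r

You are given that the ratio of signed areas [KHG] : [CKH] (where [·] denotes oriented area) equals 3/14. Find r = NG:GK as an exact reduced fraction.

r = 4/3

Choose coordinates R = (0, 0), C = (1, 0), K = (0, 1).
1. H lies on line KR with KH:HR = 3:1 ⇒ H = (0, 1/4)
2. N is the midpoint of RC ⇒ N = (1/2, 0)
3. With NG:GK = r, write λ = r/(r+1) so G = N + λ·(K−N); G is affine-linear in λ
Every point depending on G is an affine combination of G and λ-independent points, so each such coordinate is linear in λ; the λ² term in each signed area is a multiple of (K−N)×(K−N) = 0, so 2·[KHG] and 2·[CKH] are each linear in λ. Evaluating at λ=0 and λ=1:
  2·[KHG] = -3/8·λ + 3/8,   2·[CKH] = 3/4
So [KHG]:[CKH] = (-3/8·λ + 3/8) / (3/4). Setting this equal to 3/14:
  -3/8·λ + 3/8 = 3/14·(3/4)  ⇒  λ = 4/7
Then r = λ/(1−λ) = (4/7)/(3/7) = 4/3. Check: with r = 4/3, G = (3/14, 4/7) and [KHG]:[CKH] = 3/14 as required.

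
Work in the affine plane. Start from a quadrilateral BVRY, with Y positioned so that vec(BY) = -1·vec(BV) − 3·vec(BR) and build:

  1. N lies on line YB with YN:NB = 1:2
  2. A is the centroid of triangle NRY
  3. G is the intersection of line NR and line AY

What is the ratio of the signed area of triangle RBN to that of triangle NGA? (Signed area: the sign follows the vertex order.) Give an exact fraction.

Choose coordinates B = (0, 0), V = (1, 0), R = (0, 1), Y = (-1, -3).
1. N lies on line YB with YN:NB = 1:2 ⇒ N = (-2/3, -2)
2. A is the centroid of triangle NRY ⇒ A = (-5/9, -4/3)
3. G is the intersection of line NR and line AY ⇒ G = (-1/3, -1/2)
2·[RBN] = -2/3, 2·[NGA] = 1/18
[RBN]:[NGA] = -2/3:1/18 = -12

[RBN]:[NGA] = -12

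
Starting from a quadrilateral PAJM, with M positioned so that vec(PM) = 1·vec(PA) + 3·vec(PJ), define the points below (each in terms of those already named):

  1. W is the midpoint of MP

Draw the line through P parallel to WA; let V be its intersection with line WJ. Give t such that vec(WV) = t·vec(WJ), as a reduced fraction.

t = 3/2

Work in coordinates with P = (0, 0), A = (1, 0), J = (0, 1), M = (1, 3).
1. W is the midpoint of MP ⇒ W = (1/2, 3/2)
through P parallel to WA: direction (1/2, -3/2); meets WJ at V = (-1/4, 3/4)
V = W + t·(J−W) with t = 3/2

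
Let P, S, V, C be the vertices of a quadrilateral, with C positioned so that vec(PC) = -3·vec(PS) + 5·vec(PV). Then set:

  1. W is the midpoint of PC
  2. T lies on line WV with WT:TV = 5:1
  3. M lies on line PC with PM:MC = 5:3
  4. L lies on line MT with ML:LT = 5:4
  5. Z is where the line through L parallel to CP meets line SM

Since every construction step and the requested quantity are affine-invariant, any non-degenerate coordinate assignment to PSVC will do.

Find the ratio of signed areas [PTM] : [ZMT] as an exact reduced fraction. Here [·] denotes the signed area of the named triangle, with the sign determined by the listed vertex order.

Choose coordinates P = (0, 0), S = (1, 0), V = (0, 1), C = (-3, 5).
1. W is the midpoint of PC ⇒ W = (-3/2, 5/2)
2. T lies on line WV with WT:TV = 5:1 ⇒ T = (-1/4, 5/4)
3. M lies on line PC with PM:MC = 5:3 ⇒ M = (-15/8, 25/8)
4. L lies on line MT with ML:LT = 5:4 ⇒ L = (-35/36, 25/12)
5. Z is where the line through L parallel to CP meets line SM ⇒ Z = (-155/144, 325/144)
2·[PTM] = 25/16, 2·[ZMT] = 25/288
[PTM]:[ZMT] = 25/16:25/288 = 18

[PTM]:[ZMT] = 18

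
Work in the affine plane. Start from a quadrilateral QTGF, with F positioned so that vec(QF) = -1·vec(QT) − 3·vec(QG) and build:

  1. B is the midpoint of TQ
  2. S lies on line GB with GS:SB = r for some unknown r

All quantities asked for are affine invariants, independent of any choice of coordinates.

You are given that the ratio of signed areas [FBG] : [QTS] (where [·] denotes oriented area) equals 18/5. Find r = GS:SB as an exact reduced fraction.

Set Q = (0, 0), T = (1, 0), G = (0, 1), F = (-1, -3); any affine frame gives the same invariant.
1. B is the midpoint of TQ ⇒ B = (1/2, 0)
2. With GS:SB = r, write λ = r/(r+1) so S = G + λ·(B−G); S is affine-linear in λ
Every point depending on S is an affine combination of S and λ-independent points, so each such coordinate is linear in λ; the λ² term in each signed area is a multiple of (B−G)×(B−G) = 0, so 2·[FBG] and 2·[QTS] are each linear in λ. Evaluating at λ=0 and λ=1:
  2·[FBG] = 3,   2·[QTS] = −λ + 1
So [FBG]:[QTS] = (3) / (−λ + 1). Setting this equal to 18/5:
  3 = 18/5·(−λ + 1)  ⇒  λ = 1/6
Then r = λ/(1−λ) = (1/6)/(5/6) = 1/5. Check: with r = 1/5, S = (1/12, 5/6) and [FBG]:[QTS] = 18/5 as required.

r = 1/5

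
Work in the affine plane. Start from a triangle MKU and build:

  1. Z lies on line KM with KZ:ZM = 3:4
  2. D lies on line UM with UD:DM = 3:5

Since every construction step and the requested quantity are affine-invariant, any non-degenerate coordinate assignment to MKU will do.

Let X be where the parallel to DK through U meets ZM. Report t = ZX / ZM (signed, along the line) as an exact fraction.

Set M = (0, 0), K = (1, 0), U = (0, 1); any affine frame gives the same invariant.
1. Z lies on line KM with KZ:ZM = 3:4 ⇒ Z = (4/7, 0)
2. D lies on line UM with UD:DM = 3:5 ⇒ D = (0, 5/8)
through U parallel to DK: direction (1, -5/8); meets ZM at X = (8/5, 0)
X = Z + t·(M−Z) with t = -9/5

t = -9/5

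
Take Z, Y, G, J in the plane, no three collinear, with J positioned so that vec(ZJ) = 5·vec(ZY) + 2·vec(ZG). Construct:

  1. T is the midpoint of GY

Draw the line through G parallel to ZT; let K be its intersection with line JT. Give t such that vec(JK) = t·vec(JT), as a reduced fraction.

t = 4/3

Work in coordinates with Z = (0, 0), Y = (1, 0), G = (0, 1), J = (5, 2).
1. T is the midpoint of GY ⇒ T = (1/2, 1/2)
through G parallel to ZT: direction (1/2, 1/2); meets JT at K = (-1, 0)
K = J + t·(T−J) with t = 4/3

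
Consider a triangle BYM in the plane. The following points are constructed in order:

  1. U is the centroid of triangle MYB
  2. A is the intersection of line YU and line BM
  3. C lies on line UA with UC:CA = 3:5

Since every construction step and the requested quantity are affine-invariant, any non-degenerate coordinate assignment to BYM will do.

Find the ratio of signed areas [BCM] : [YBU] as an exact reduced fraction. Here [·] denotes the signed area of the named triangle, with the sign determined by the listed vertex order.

Choose coordinates B = (0, 0), Y = (1, 0), M = (0, 1).
1. U is the centroid of triangle MYB ⇒ U = (1/3, 1/3)
2. A is the intersection of line YU and line BM ⇒ A = (0, 1/2)
3. C lies on line UA with UC:CA = 3:5 ⇒ C = (5/24, 19/48)
2·[BCM] = 5/24, 2·[YBU] = -1/3
[BCM]:[YBU] = 5/24:-1/3 = -5/8

[BCM]:[YBU] = -5/8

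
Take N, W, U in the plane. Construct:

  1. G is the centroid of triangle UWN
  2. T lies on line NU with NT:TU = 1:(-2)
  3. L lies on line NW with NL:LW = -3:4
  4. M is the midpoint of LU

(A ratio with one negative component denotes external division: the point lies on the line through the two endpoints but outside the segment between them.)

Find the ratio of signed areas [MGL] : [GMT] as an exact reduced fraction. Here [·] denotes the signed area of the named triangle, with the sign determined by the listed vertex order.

Choose coordinates N = (0, 0), W = (1, 0), U = (0, 1).
1. G is the centroid of triangle UWN ⇒ G = (1/3, 1/3)
2. T lies on line NU with NT:TU = 1:(-2) ⇒ T = (0, -1)
3. L lies on line NW with NL:LW = -3:4 ⇒ L = (-3, 0)
4. M is the midpoint of LU ⇒ M = (-3/2, 1/2)
2·[MGL] = -7/6, 2·[GMT] = 5/2
[MGL]:[GMT] = -7/6:5/2 = -7/15

[MGL]:[GMT] = -7/15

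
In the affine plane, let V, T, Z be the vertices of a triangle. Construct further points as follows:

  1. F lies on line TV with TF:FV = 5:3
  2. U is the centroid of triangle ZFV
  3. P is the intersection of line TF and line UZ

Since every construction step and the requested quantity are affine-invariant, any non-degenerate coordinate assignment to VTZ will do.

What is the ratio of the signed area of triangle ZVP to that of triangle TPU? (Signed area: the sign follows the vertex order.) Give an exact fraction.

Work in coordinates with V = (0, 0), T = (1, 0), Z = (0, 1).
1. F lies on line TV with TF:FV = 5:3 ⇒ F = (3/8, 0)
2. U is the centroid of triangle ZFV ⇒ U = (1/8, 1/3)
3. P is the intersection of line TF and line UZ ⇒ P = (3/16, 0)
2·[ZVP] = 3/16, 2·[TPU] = -13/48
[ZVP]:[TPU] = 3/16:-13/48 = -9/13

[ZVP]:[TPU] = -9/13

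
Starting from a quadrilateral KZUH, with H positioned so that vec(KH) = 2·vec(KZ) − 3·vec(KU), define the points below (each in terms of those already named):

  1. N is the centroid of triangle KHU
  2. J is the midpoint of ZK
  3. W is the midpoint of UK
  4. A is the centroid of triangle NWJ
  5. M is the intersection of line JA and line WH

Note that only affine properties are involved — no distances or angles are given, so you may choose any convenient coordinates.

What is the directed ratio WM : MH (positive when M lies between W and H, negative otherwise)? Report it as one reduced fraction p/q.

WM:MH = 1/5

Work in coordinates with K = (0, 0), Z = (1, 0), U = (0, 1), H = (2, -3).
1. N is the centroid of triangle KHU ⇒ N = (2/3, -2/3)
2. J is the midpoint of ZK ⇒ J = (1/2, 0)
3. W is the midpoint of UK ⇒ W = (0, 1/2)
4. A is the centroid of triangle NWJ ⇒ A = (7/18, -1/18)
5. M is the intersection of line JA and line WH ⇒ M = (1/3, -1/12)
M = W + t·(H−W) with t = 1/6, so WM:MH = t:(1−t) = 1/6:5/6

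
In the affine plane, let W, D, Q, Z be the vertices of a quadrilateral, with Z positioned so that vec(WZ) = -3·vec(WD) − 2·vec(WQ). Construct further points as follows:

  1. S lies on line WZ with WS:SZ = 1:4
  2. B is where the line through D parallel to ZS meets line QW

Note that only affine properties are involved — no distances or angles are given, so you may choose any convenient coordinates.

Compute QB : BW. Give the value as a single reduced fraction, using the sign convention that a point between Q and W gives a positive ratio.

QB:BW = -5/2

Set W = (0, 0), D = (1, 0), Q = (0, 1), Z = (-3, -2); any affine frame gives the same invariant.
1. S lies on line WZ with WS:SZ = 1:4 ⇒ S = (-3/5, -2/5)
2. B is where the line through D parallel to ZS meets line QW ⇒ B = (0, -2/3)
B = Q + t·(W−Q) with t = 5/3, so QB:BW = t:(1−t) = 5/3:-2/3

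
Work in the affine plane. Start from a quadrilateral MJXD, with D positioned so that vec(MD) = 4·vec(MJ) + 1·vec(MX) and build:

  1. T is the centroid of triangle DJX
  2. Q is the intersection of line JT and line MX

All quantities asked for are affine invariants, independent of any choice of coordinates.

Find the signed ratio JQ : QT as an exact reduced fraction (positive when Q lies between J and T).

JQ:QT = -3/5

Set M = (0, 0), J = (1, 0), X = (0, 1), D = (4, 1); any affine frame gives the same invariant.
1. T is the centroid of triangle DJX ⇒ T = (5/3, 2/3)
2. Q is the intersection of line JT and line MX ⇒ Q = (0, -1)
Q = J + t·(T−J) with t = -3/2, so JQ:QT = t:(1−t) = -3/2:5/2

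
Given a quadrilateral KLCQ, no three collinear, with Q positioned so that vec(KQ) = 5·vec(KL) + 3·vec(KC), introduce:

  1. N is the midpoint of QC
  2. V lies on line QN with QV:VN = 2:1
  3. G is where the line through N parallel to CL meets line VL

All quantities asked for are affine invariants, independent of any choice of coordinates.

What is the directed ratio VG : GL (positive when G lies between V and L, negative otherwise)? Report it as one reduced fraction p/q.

Work in coordinates with K = (0, 0), L = (1, 0), C = (0, 1), Q = (5, 3).
1. N is the midpoint of QC ⇒ N = (5/2, 2)
2. V lies on line QN with QV:VN = 2:1 ⇒ V = (10/3, 7/3)
3. G is where the line through N parallel to CL meets line VL ⇒ G = (11/4, 7/4)
G = V + t·(L−V) with t = 1/4, so VG:GL = t:(1−t) = 1/4:3/4

VG:GL = 1/3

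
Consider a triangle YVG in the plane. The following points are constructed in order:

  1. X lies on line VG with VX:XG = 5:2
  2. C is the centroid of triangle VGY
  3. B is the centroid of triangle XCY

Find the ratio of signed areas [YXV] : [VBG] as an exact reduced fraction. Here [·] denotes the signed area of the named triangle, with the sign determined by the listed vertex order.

Choose coordinates Y = (0, 0), V = (1, 0), G = (0, 1).
1. X lies on line VG with VX:XG = 5:2 ⇒ X = (2/7, 5/7)
2. C is the centroid of triangle VGY ⇒ C = (1/3, 1/3)
3. B is the centroid of triangle XCY ⇒ B = (13/63, 22/63)
2·[YXV] = -5/7, 2·[VBG] = -4/9
[YXV]:[VBG] = -5/7:-4/9 = 45/28

[YXV]:[VBG] = 45/28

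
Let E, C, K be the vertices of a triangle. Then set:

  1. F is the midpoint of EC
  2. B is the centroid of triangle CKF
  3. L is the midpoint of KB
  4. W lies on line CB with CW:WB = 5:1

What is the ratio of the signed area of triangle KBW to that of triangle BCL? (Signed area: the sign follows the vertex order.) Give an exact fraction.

Work in coordinates with E = (0, 0), C = (1, 0), K = (0, 1).
1. F is the midpoint of EC ⇒ F = (1/2, 0)
2. B is the centroid of triangle CKF ⇒ B = (1/2, 1/3)
3. L is the midpoint of KB ⇒ L = (1/4, 2/3)
4. W lies on line CB with CW:WB = 5:1 ⇒ W = (7/12, 5/18)
2·[KBW] = 1/36, 2·[BCL] = 1/12
[KBW]:[BCL] = 1/36:1/12 = 1/3

[KBW]:[BCL] = 1/3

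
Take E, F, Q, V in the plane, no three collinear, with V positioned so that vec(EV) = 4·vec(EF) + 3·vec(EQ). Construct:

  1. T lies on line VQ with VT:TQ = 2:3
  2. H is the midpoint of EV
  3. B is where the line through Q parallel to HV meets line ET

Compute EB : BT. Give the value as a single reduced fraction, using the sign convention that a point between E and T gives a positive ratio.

Work in coordinates with E = (0, 0), F = (1, 0), Q = (0, 1), V = (4, 3).
1. T lies on line VQ with VT:TQ = 2:3 ⇒ T = (12/5, 11/5)
2. H is the midpoint of EV ⇒ H = (2, 3/2)
3. B is where the line through Q parallel to HV meets line ET ⇒ B = (6, 11/2)
B = E + t·(T−E) with t = 5/2, so EB:BT = t:(1−t) = 5/2:-3/2

EB:BT = -5/3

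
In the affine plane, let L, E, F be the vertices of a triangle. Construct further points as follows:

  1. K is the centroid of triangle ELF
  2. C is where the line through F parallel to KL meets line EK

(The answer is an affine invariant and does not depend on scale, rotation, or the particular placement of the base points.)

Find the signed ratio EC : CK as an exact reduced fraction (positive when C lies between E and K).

EC:CK = -2

Work in coordinates with L = (0, 0), E = (1, 0), F = (0, 1).
1. K is the centroid of triangle ELF ⇒ K = (1/3, 1/3)
2. C is where the line through F parallel to KL meets line EK ⇒ C = (-1/3, 2/3)
C = E + t·(K−E) with t = 2, so EC:CK = t:(1−t) = 2:-1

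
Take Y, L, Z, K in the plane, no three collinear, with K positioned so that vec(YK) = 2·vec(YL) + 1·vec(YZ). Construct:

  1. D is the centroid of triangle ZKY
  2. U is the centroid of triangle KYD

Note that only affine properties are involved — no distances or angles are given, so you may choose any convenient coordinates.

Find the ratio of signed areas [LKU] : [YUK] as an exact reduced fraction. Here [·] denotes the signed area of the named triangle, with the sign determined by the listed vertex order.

[LKU]:[YUK] = -3

Choose coordinates Y = (0, 0), L = (1, 0), Z = (0, 1), K = (2, 1).
1. D is the centroid of triangle ZKY ⇒ D = (2/3, 2/3)
2. U is the centroid of triangle KYD ⇒ U = (8/9, 5/9)
2·[LKU] = 2/3, 2·[YUK] = -2/9
[LKU]:[YUK] = 2/3:-2/9 = -3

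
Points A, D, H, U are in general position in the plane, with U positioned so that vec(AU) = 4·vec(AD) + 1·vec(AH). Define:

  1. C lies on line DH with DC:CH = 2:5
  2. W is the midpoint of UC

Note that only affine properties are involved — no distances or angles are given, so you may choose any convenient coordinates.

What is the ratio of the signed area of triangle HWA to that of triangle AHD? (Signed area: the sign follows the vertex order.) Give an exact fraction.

[HWA]:[AHD] = 33/14

Assign A = (0, 0), D = (1, 0), H = (0, 1), U = (4, 1) — the answer is frame-independent, so this choice is without loss of generality.
1. C lies on line DH with DC:CH = 2:5 ⇒ C = (5/7, 2/7)
2. W is the midpoint of UC ⇒ W = (33/14, 9/14)
2·[HWA] = -33/14, 2·[AHD] = -1
[HWA]:[AHD] = -33/14:-1 = 33/14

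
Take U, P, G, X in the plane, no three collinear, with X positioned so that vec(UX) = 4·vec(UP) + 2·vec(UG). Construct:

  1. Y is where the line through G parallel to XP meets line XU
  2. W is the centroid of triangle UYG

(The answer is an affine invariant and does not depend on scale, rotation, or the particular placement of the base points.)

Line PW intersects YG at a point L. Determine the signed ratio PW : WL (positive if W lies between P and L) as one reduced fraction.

Assign U = (0, 0), P = (1, 0), G = (0, 1), X = (4, 2) — the answer is frame-independent, so this choice is without loss of generality.
1. Y is where the line through G parallel to XP meets line XU ⇒ Y = (-6, -3)
2. W is the centroid of triangle UYG ⇒ W = (-2, -2/3)
line PW meets YG at L = (-11/4, -5/6)
W = P + t·(L−P) with t = 4/5, so PW:WL = 4/5:1/5

PW:WL = 4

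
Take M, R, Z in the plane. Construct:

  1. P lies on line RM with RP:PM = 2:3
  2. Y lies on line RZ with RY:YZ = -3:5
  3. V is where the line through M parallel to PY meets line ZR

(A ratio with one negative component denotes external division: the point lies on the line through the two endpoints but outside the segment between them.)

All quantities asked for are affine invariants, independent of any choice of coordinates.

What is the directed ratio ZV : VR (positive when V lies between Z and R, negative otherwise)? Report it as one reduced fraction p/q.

Set M = (0, 0), R = (1, 0), Z = (0, 1); any affine frame gives the same invariant.
1. P lies on line RM with RP:PM = 2:3 ⇒ P = (3/5, 0)
2. Y lies on line RZ with RY:YZ = -3:5 ⇒ Y = (5/2, -3/2)
3. V is where the line through M parallel to PY meets line ZR ⇒ V = (19/4, -15/4)
V = Z + t·(R−Z) with t = 19/4, so ZV:VR = t:(1−t) = 19/4:-15/4

ZV:VR = -19/15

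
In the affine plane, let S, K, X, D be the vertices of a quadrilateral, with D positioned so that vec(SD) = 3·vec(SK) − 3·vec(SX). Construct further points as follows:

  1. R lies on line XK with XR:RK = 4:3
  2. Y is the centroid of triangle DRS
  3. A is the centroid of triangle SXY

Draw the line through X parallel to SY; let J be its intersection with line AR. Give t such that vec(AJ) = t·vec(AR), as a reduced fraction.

Choose coordinates S = (0, 0), K = (1, 0), X = (0, 1), D = (3, -3).
1. R lies on line XK with XR:RK = 4:3 ⇒ R = (4/7, 3/7)
2. Y is the centroid of triangle DRS ⇒ Y = (25/21, -6/7)
3. A is the centroid of triangle SXY ⇒ A = (25/63, 1/21)
through X parallel to SY: direction (25/21, -6/7); meets AR at J = (250/399, 73/133)
J = A + t·(R−A) with t = 25/19

t = 25/19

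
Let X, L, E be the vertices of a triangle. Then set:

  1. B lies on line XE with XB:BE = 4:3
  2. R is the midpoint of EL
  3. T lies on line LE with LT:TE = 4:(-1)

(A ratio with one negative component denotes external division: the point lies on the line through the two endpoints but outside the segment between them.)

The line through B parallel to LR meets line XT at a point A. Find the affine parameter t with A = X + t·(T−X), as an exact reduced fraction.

Assign X = (0, 0), L = (1, 0), E = (0, 1) — the answer is frame-independent, so this choice is without loss of generality.
1. B lies on line XE with XB:BE = 4:3 ⇒ B = (0, 4/7)
2. R is the midpoint of EL ⇒ R = (1/2, 1/2)
3. T lies on line LE with LT:TE = 4:(-1) ⇒ T = (-1/3, 4/3)
through B parallel to LR: direction (-1/2, 1/2); meets XT at A = (-4/21, 16/21)
A = X + t·(T−X) with t = 4/7

t = 4/7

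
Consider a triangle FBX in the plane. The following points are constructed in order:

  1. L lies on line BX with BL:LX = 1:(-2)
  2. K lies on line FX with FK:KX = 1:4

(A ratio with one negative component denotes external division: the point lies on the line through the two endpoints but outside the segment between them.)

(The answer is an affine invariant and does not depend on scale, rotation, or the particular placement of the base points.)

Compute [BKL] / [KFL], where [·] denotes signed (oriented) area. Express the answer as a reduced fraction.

[BKL]:[KFL] = 2

Work in coordinates with F = (0, 0), B = (1, 0), X = (0, 1).
1. L lies on line BX with BL:LX = 1:(-2) ⇒ L = (2, -1)
2. K lies on line FX with FK:KX = 1:4 ⇒ K = (0, 1/5)
2·[BKL] = 4/5, 2·[KFL] = 2/5
[BKL]:[KFL] = 4/5:2/5 = 2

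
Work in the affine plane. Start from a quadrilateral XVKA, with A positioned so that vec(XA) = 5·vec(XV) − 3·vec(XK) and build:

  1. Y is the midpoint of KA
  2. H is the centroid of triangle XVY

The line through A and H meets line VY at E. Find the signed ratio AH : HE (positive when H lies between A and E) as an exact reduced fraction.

Set X = (0, 0), V = (1, 0), K = (0, 1), A = (5, -3); any affine frame gives the same invariant.
1. Y is the midpoint of KA ⇒ Y = (5/2, -1)
2. H is the centroid of triangle XVY ⇒ H = (7/6, -1/3)
line AH meets VY at E = (-13/2, 5)
H = A + t·(E−A) with t = 1/3, so AH:HE = 1/3:2/3

AH:HE = 1/2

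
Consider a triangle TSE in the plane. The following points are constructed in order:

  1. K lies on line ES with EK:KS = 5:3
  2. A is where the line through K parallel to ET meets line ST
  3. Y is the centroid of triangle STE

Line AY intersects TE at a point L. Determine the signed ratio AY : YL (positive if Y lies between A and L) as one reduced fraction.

Work in coordinates with T = (0, 0), S = (1, 0), E = (0, 1).
1. K lies on line ES with EK:KS = 5:3 ⇒ K = (5/8, 3/8)
2. A is where the line through K parallel to ET meets line ST ⇒ A = (5/8, 0)
3. Y is the centroid of triangle STE ⇒ Y = (1/3, 1/3)
line AY meets TE at L = (0, 5/7)
Y = A + t·(L−A) with t = 7/15, so AY:YL = 7/15:8/15

AY:YL = 7/8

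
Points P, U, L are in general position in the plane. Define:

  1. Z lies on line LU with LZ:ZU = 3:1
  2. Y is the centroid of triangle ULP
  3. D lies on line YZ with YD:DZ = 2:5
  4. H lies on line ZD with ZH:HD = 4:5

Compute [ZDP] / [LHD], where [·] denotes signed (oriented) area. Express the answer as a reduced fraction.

Choose coordinates P = (0, 0), U = (1, 0), L = (0, 1).
1. Z lies on line LU with LZ:ZU = 3:1 ⇒ Z = (3/4, 1/4)
2. Y is the centroid of triangle ULP ⇒ Y = (1/3, 1/3)
3. D lies on line YZ with YD:DZ = 2:5 ⇒ D = (19/42, 13/42)
4. H lies on line ZD with ZH:HD = 4:5 ⇒ H = (467/756, 209/756)
2·[ZDP] = 5/42, 2·[LHD] = -25/252
[ZDP]:[LHD] = 5/42:-25/252 = -6/5

[ZDP]:[LHD] = -6/5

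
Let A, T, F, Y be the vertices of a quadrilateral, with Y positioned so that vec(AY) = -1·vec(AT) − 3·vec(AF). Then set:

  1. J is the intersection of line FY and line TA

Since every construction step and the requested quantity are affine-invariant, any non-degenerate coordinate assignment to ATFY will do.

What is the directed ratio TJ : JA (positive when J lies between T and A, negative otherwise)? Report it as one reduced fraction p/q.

Choose coordinates A = (0, 0), T = (1, 0), F = (0, 1), Y = (-1, -3).
1. J is the intersection of line FY and line TA ⇒ J = (-1/4, 0)
J = T + t·(A−T) with t = 5/4, so TJ:JA = t:(1−t) = 5/4:-1/4

TJ:JA = -5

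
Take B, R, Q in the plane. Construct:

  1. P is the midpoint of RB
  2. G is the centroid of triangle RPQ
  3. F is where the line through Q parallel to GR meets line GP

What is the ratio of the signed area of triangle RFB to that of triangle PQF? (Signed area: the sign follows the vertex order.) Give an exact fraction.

[RFB]:[PQF] = -2

Set B = (0, 0), R = (1, 0), Q = (0, 1); any affine frame gives the same invariant.
1. P is the midpoint of RB ⇒ P = (1/2, 0)
2. G is the centroid of triangle RPQ ⇒ G = (1/2, 1/3)
3. F is where the line through Q parallel to GR meets line GP ⇒ F = (1/2, 2/3)
2·[RFB] = 2/3, 2·[PQF] = -1/3
[RFB]:[PQF] = 2/3:-1/3 = -2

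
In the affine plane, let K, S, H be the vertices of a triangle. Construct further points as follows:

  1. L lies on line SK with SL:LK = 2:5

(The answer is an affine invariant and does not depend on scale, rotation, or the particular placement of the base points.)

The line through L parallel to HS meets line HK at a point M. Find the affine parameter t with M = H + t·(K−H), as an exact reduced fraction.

t = 2/7

Set K = (0, 0), S = (1, 0), H = (0, 1); any affine frame gives the same invariant.
1. L lies on line SK with SL:LK = 2:5 ⇒ L = (5/7, 0)
through L parallel to HS: direction (1, -1); meets HK at M = (0, 5/7)
M = H + t·(K−H) with t = 2/7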